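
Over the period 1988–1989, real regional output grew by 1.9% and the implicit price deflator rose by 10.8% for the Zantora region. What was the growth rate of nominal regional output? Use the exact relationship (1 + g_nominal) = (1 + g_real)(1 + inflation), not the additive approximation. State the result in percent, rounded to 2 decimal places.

(1 + g_nom) = (1 + g_real)(1 + π) = 1.0190 × 1.1080 = 1.12905.

12.91%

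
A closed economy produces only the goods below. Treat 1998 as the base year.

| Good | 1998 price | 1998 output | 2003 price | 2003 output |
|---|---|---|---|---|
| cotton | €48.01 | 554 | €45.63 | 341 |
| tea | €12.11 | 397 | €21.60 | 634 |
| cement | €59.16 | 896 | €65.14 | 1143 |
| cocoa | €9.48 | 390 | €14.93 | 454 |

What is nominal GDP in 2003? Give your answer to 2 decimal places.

€110487.47

Nominal GDP 2003 = Σ (p_2003 × q_2003) = 45.63·341 + 21.60·634 + 65.14·1143 + 14.93·454 = 110487.47.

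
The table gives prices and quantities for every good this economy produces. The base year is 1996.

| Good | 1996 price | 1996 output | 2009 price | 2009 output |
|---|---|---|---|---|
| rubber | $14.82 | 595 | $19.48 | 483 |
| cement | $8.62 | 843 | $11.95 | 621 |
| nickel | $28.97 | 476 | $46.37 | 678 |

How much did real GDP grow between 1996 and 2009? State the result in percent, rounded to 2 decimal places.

7.63%

Real GDP 1996 = Nominal GDP 1996 = 14.82·595 + 8.62·843 + 28.97·476 = 29874.28.
Real GDP 2009 (at 1996 prices) = 14.82·483 + 8.62·621 + 28.97·678 = 32152.74.
Real growth = 32152.74/29874.28 − 1 = 0.0763.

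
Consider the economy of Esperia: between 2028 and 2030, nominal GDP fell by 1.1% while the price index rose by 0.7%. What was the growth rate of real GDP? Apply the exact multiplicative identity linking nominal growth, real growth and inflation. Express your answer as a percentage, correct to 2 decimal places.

-1.79%

(1 + g_nom) = (1 + g_real)(1 + π), so g_real = 0.9890 / 1.0070 − 1 = -0.01787.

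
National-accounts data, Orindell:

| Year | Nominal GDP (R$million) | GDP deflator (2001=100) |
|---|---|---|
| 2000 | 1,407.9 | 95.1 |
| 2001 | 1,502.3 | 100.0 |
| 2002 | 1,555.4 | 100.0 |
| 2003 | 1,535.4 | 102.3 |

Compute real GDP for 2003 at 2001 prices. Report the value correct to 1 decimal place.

R$1,500.9 million

Real GDP 2003 = 1535.4 / 1.023 = 1500.88.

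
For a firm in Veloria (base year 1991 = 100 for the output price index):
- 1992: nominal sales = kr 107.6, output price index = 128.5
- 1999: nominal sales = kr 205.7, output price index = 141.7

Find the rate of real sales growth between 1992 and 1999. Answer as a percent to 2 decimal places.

73.36%

Real sales 1992 = 107.6 / 1.285 = 83.74.
Real sales 1999 = 205.7 / 1.417 = 145.17.
Real growth = 145.17 / 83.74 − 1 = 0.7336.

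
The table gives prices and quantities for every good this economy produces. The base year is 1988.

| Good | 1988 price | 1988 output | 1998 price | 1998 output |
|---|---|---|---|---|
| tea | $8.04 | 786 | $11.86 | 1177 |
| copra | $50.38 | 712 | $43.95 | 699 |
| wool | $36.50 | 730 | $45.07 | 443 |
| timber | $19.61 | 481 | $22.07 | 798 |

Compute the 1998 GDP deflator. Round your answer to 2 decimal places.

Nominal GDP 1998 = 11.86·1177 + 43.95·699 + 45.07·443 + 22.07·798 = 82258.14.
Real GDP 1998 (at 1988 prices) = 8.04·1177 + 50.38·699 + 36.50·443 + 19.61·798 = 76496.98.
Deflator = Nominal/Real × 100 = 82258.14/76496.98 × 100 = 107.531.

107.53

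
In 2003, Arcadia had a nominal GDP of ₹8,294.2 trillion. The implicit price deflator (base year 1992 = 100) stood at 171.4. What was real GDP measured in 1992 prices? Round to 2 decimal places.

₹4,839.09 trillion

Real GDP = Nominal / (implicit price deflator/100) = 8294.2 / 1.714 = 4839.09.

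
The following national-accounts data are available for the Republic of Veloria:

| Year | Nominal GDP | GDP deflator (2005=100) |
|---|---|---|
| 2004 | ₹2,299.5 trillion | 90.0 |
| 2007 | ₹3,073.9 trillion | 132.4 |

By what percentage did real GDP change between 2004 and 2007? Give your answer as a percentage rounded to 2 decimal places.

Real GDP 2004 = 2299.5 / 0.900 = 2555.00.
Real GDP 2007 = 3073.9 / 1.324 = 2321.68.
Real growth = 2321.68 / 2555.00 − 1 = -0.0913.

-9.13%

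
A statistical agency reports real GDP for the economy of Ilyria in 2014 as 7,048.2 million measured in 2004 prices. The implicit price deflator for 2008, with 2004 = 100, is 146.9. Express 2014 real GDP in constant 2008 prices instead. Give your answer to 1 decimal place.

Real GDP in 2008 prices = Real GDP in 2004 prices × (P_2008/P_2004) = 7048.2 × 1.469 = 10353.81.

10,353.8 million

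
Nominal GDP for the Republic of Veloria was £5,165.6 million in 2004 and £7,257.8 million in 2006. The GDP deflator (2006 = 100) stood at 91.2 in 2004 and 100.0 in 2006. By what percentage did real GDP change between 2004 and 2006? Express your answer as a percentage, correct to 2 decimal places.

Real GDP 2004 = 5165.6 / 0.912 = 5664.04.
Real GDP 2006 = 7257.8 / 1.000 = 7257.80.
Real growth = 7257.80 / 5664.04 − 1 = 0.2814.

28.14%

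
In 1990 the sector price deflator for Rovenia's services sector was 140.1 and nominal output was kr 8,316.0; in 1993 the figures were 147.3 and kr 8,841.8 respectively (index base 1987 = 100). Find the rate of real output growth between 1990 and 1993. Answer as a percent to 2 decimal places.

Deflate each year: 1990 → 8316.0/1.401 = 5935.76; 1993 → 8841.8/1.473 = 6002.58.
So real output changed by 6002.58/5935.76 − 1 = 0.0113, i.e. 1.13%.

1.13%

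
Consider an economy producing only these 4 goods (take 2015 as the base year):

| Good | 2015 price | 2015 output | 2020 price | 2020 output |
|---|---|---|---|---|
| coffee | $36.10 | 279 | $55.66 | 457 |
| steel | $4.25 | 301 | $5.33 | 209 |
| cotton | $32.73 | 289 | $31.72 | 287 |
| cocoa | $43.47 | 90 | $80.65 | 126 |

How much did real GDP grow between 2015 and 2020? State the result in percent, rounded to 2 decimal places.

Real GDP 2015 = Nominal GDP 2015 = 36.10·279 + 4.25·301 + 32.73·289 + 43.47·90 = 24722.42.
Real GDP 2020 (at 2015 prices) = 36.10·457 + 4.25·209 + 32.73·287 + 43.47·126 = 32256.68.
Real growth = 32256.68/24722.42 − 1 = 0.3048.

30.48%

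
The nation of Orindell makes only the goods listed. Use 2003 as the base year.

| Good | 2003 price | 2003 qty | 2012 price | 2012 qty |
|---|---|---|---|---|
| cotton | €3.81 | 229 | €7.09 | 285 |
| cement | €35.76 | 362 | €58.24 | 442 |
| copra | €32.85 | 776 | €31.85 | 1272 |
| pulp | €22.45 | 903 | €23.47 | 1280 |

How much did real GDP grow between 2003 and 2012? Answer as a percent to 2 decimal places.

Real GDP 2003 = Nominal GDP 2003 = 3.81·229 + 35.76·362 + 32.85·776 + 22.45·903 = 59581.56.
Real GDP 2012 (at 2003 prices) = 3.81·285 + 35.76·442 + 32.85·1272 + 22.45·1280 = 87412.97.
Real growth = 87412.97/59581.56 − 1 = 0.4671.

46.71%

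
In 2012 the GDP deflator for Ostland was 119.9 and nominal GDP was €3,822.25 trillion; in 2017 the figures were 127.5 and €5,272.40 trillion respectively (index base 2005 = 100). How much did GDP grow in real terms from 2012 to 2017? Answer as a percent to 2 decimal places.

Real GDP 2012 = 3822.25 / 1.199 = 3187.86.
Real GDP 2017 = 5272.40 / 1.275 = 4135.22.
Real growth = 4135.22 / 3187.86 − 1 = 0.2972.

29.72%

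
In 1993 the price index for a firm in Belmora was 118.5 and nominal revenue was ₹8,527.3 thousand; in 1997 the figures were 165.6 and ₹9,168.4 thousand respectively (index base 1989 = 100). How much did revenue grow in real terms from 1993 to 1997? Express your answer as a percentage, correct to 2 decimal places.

-23.06%

Deflate each year: 1993 → 8527.3/1.185 = 7196.03; 1997 → 9168.4/1.656 = 5536.47.
So real revenue changed by 5536.47/7196.03 − 1 = -0.2306, i.e. -23.06%.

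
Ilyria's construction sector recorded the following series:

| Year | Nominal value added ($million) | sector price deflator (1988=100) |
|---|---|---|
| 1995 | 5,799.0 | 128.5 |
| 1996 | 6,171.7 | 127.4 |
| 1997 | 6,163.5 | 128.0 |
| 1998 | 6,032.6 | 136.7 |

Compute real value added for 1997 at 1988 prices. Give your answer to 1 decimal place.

Real value added 1997 = 6163.5 / 1.280 = 4815.23.

$4,815.2 million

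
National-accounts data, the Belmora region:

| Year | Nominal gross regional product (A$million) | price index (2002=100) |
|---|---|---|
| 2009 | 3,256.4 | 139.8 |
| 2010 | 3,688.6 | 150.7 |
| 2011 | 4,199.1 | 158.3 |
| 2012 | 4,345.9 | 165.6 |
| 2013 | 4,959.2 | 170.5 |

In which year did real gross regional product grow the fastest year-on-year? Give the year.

2010: real = 3688.6/1.507 = 2447.64; growth vs 2009 (2329.33) = 5.08%.
2011: real = 4199.1/1.583 = 2652.62; growth vs 2010 (2447.64) = 8.37%.
2012: real = 4345.9/1.656 = 2624.34; growth vs 2011 (2652.62) = -1.07%.
2013: real = 4959.2/1.705 = 2908.62; growth vs 2012 (2624.34) = 10.83%.

2013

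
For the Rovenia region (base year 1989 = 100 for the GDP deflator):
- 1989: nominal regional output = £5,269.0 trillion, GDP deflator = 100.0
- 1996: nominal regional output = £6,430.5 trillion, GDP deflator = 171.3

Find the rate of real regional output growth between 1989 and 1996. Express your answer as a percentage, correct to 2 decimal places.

Deflate each year: 1989 → 5269.0/1.000 = 5269.00; 1996 → 6430.5/1.713 = 3753.94.
So real regional output changed by 3753.94/5269.00 − 1 = -0.2875, i.e. -28.75%.

-28.75%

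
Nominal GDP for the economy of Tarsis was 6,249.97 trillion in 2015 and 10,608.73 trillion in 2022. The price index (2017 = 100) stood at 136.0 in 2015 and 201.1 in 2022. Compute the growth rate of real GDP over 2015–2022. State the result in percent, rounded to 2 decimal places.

Real GDP 2015 = 6249.97 / 1.360 = 4595.57.
Real GDP 2022 = 10608.73 / 2.011 = 5275.35.
Real growth = 5275.35 / 4595.57 − 1 = 0.1479.

14.79%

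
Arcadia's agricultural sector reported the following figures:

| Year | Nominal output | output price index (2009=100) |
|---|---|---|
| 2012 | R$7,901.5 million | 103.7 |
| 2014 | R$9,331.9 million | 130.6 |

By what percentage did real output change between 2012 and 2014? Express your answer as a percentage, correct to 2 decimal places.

Deflate each year: 2012 → 7901.5/1.037 = 7619.58; 2014 → 9331.9/1.306 = 7145.41.
So real output changed by 7145.41/7619.58 − 1 = -0.0622, i.e. -6.22%.

-6.22%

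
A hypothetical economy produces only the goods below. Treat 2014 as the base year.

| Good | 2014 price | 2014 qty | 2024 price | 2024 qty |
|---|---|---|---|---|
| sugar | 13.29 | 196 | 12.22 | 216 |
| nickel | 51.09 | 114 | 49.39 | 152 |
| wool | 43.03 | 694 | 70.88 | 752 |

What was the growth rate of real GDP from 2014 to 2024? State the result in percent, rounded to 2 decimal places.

Real GDP 2014 = Nominal GDP 2014 = 13.29·196 + 51.09·114 + 43.03·694 = 38291.92.
Real GDP 2024 (at 2014 prices) = 13.29·216 + 51.09·152 + 43.03·752 = 42994.88.
Real growth = 42994.88/38291.92 − 1 = 0.1228.

12.28%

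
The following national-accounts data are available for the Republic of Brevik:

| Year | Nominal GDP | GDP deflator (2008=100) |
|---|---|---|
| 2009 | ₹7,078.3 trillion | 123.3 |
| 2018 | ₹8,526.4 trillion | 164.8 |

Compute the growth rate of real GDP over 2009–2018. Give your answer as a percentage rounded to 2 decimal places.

Real GDP 2009 = 7078.3 / 1.233 = 5740.71.
Real GDP 2018 = 8526.4 / 1.648 = 5173.79.
Real growth = 5173.79 / 5740.71 − 1 = -0.0988.

-9.88%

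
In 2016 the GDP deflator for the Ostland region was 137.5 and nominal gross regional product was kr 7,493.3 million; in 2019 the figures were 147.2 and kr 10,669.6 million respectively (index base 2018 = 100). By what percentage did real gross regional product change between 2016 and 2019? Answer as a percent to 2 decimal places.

33.01%

Deflate each year: 2016 → 7493.3/1.375 = 5449.67; 2019 → 10669.6/1.472 = 7248.37.
So real gross regional product changed by 7248.37/5449.67 − 1 = 0.3301, i.e. 33.01%.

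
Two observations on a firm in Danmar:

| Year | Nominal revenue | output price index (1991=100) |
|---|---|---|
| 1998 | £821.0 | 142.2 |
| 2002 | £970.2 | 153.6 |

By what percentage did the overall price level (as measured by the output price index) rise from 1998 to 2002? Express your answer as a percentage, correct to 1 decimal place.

8.0%

Price-level change = 153.6 / 142.2 − 1 = 0.0802.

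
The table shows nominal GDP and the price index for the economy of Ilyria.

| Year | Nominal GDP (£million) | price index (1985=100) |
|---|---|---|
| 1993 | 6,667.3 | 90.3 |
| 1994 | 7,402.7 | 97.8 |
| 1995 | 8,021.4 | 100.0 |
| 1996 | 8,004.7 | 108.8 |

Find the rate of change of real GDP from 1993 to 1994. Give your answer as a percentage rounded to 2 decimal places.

2.52%

Real GDP 1993 = 6667.3/0.903 = 7383.50.
Real GDP 1994 = 7402.7/0.978 = 7569.22.
Change = 7569.22/7383.50 − 1 = 0.0252.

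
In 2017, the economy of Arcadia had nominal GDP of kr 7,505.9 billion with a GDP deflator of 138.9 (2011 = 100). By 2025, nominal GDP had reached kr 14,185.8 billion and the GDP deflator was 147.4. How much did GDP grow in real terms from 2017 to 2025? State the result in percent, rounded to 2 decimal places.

Deflate each year: 2017 → 7505.9/1.389 = 5403.82; 2025 → 14185.8/1.474 = 9624.02.
So real GDP changed by 9624.02/5403.82 − 1 = 0.7810, i.e. 78.10%.

78.10%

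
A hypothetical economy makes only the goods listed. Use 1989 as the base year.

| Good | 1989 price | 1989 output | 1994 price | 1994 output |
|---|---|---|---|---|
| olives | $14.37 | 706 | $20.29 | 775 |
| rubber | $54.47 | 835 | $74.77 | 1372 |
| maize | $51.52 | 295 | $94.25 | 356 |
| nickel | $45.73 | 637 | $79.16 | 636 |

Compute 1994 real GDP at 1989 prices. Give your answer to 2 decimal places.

Real GDP 1994 = Σ (p_1989 × q_1994) = 14.37·775 + 54.47·1372 + 51.52·356 + 45.73·636 = 133294.99.

$133294.99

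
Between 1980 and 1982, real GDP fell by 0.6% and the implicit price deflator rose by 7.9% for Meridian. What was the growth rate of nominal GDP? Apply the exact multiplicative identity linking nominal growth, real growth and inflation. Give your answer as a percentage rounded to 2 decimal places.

(1 + g_nom) = (1 + g_real)(1 + π) = 0.9940 × 1.0790 = 1.07253.

7.25%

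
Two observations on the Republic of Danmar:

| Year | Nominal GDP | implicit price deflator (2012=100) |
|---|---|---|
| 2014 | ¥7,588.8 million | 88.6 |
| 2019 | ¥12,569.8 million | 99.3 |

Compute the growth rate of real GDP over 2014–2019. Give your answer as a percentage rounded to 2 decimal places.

Deflate each year: 2014 → 7588.8/0.886 = 8565.24; 2019 → 12569.8/0.993 = 12658.41.
So real GDP changed by 12658.41/8565.24 − 1 = 0.4779, i.e. 47.79%.

47.79%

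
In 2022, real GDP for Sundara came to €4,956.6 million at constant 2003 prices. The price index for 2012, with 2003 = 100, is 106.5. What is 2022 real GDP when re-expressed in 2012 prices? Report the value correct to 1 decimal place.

Real GDP in 2012 prices = Real GDP in 2003 prices × (P_2012/P_2003) = 4956.6 × 1.065 = 5278.78.

€5,278.8 million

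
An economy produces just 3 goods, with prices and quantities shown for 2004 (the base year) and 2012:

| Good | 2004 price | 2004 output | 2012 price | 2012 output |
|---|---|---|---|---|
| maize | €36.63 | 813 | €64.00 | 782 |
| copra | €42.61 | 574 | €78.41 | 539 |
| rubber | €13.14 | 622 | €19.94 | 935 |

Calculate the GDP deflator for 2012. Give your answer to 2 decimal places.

173.65

Nominal GDP 2012 = 64.00·782 + 78.41·539 + 19.94·935 = 110954.89.
Real GDP 2012 (at 2004 prices) = 36.63·782 + 42.61·539 + 13.14·935 = 63897.35.
Deflator = Nominal/Real × 100 = 110954.89/63897.35 × 100 = 173.646.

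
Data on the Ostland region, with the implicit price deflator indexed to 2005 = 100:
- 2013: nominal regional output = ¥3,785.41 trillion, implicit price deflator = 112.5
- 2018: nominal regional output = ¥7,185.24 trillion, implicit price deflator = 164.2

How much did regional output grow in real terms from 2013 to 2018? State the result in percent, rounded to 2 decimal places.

30.05%

Real regional output 2013 = 3785.41 / 1.125 = 3364.81.
Real regional output 2018 = 7185.24 / 1.642 = 4375.91.
Real growth = 4375.91 / 3364.81 − 1 = 0.3005.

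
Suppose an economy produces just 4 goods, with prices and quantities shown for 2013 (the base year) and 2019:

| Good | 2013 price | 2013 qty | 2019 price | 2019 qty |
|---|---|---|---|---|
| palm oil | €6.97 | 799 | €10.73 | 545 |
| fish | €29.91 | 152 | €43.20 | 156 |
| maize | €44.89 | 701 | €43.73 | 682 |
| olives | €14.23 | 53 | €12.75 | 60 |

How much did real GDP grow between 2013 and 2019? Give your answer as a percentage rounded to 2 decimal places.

-5.68%

Real GDP 2013 = Nominal GDP 2013 = 6.97·799 + 29.91·152 + 44.89·701 + 14.23·53 = 42337.43.
Real GDP 2019 (at 2013 prices) = 6.97·545 + 29.91·156 + 44.89·682 + 14.23·60 = 39933.39.
Real growth = 39933.39/42337.43 − 1 = -0.0568.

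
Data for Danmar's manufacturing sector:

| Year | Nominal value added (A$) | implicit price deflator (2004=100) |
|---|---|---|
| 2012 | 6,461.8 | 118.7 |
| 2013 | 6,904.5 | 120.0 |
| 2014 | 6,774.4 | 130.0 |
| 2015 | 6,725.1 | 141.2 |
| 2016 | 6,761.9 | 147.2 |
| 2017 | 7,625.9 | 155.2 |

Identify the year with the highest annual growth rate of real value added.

2017

2013: real = 6904.5/1.200 = 5753.75; growth vs 2012 (5443.81) = 5.69%.
2014: real = 6774.4/1.300 = 5211.08; growth vs 2013 (5753.75) = -9.43%.
2015: real = 6725.1/1.412 = 4762.82; growth vs 2014 (5211.08) = -8.60%.
2016: real = 6761.9/1.472 = 4593.68; growth vs 2015 (4762.82) = -3.55%.
2017: real = 7625.9/1.552 = 4913.60; growth vs 2016 (4593.68) = 6.96%.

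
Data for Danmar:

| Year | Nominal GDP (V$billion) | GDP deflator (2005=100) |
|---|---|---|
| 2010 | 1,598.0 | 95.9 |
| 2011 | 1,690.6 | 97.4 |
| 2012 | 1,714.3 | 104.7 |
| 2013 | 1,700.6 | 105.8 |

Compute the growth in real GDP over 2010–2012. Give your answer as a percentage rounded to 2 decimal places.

Real GDP 2010 = 1598.0/0.959 = 1666.32.
Real GDP 2012 = 1714.3/1.047 = 1637.34.
Change = 1637.34/1666.32 − 1 = -0.0174.

-1.74%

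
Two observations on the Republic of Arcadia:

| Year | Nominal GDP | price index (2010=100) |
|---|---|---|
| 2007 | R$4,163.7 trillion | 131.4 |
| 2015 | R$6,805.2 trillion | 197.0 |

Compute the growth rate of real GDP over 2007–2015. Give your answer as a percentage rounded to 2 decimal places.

Real GDP 2007 = 4163.7 / 1.314 = 3168.72.
Real GDP 2015 = 6805.2 / 1.970 = 3454.42.
Real growth = 3454.42 / 3168.72 − 1 = 0.0902.

9.02%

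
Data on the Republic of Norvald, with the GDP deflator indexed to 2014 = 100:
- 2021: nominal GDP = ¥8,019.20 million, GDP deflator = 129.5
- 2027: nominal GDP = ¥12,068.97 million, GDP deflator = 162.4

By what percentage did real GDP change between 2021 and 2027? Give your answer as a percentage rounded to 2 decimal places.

20.01%

Deflate each year: 2021 → 8019.20/1.295 = 6192.43; 2027 → 12068.97/1.624 = 7431.63.
So real GDP changed by 7431.63/6192.43 − 1 = 0.2001, i.e. 20.01%.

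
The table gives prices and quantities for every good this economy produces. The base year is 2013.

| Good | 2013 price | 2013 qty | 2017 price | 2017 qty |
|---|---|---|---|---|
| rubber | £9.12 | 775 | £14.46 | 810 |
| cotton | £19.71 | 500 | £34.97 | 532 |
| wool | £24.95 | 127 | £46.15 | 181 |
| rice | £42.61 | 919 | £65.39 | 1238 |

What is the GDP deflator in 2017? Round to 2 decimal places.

159.20

Nominal GDP 2017 = 14.46·810 + 34.97·532 + 46.15·181 + 65.39·1238 = 119622.61.
Real GDP 2017 (at 2013 prices) = 9.12·810 + 19.71·532 + 24.95·181 + 42.61·1238 = 75140.05.
Deflator = Nominal/Real × 100 = 119622.61/75140.05 × 100 = 159.200.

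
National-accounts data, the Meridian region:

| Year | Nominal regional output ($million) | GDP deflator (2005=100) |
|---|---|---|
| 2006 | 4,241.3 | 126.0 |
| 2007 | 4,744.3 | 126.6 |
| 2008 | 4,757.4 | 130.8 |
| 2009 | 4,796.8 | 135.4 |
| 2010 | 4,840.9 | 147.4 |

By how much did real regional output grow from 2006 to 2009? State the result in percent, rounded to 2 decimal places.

Real regional output 2006 = 4241.3/1.260 = 3366.11.
Real regional output 2009 = 4796.8/1.354 = 3542.69.
Change = 3542.69/3366.11 − 1 = 0.0525.

5.25%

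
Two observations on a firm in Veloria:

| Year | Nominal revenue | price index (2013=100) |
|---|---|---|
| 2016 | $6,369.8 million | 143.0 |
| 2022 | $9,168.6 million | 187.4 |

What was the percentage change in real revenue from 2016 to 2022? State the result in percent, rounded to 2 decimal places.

Deflate each year: 2016 → 6369.8/1.430 = 4454.41; 2022 → 9168.6/1.874 = 4892.53.
So real revenue changed by 4892.53/4454.41 − 1 = 0.0984, i.e. 9.84%.

9.84%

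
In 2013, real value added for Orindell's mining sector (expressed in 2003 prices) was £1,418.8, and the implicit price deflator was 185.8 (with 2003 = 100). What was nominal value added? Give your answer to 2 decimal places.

£2,636.13

Nominal value added = Real × (implicit price deflator/100) = 1418.8 × 1.858 = 2636.13.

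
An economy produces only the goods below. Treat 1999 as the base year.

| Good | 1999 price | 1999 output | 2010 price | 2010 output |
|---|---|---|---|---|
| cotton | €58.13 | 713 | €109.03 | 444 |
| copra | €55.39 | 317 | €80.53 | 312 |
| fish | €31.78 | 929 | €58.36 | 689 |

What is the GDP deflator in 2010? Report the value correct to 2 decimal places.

175.02

Nominal GDP 2010 = 109.03·444 + 80.53·312 + 58.36·689 = 113744.72.
Real GDP 2010 (at 1999 prices) = 58.13·444 + 55.39·312 + 31.78·689 = 64987.82.
Deflator = Nominal/Real × 100 = 113744.72/64987.82 × 100 = 175.025.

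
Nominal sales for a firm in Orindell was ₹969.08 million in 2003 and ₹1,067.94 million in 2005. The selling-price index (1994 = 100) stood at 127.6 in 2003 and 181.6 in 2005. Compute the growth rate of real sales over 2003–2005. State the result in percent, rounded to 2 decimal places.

-22.57%

Deflate each year: 2003 → 969.08/1.276 = 759.47; 2005 → 1067.94/1.816 = 588.07.
So real sales changed by 588.07/759.47 − 1 = -0.2257, i.e. -22.57%.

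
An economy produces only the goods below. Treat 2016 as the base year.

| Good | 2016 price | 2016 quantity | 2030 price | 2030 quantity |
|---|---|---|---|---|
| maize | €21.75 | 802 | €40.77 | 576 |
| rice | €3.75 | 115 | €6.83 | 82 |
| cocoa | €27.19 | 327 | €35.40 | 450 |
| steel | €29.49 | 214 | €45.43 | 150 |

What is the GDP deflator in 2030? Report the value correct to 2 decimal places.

Nominal GDP 2030 = 40.77·576 + 6.83·82 + 35.40·450 + 45.43·150 = 46788.08.
Real GDP 2030 (at 2016 prices) = 21.75·576 + 3.75·82 + 27.19·450 + 29.49·150 = 29494.50.
Deflator = Nominal/Real × 100 = 46788.08/29494.50 × 100 = 158.633.

158.63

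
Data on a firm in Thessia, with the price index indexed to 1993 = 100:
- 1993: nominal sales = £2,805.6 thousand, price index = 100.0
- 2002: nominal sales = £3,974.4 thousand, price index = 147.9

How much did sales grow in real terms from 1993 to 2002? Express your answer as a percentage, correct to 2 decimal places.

-4.22%

Deflate each year: 1993 → 2805.6/1.000 = 2805.60; 2002 → 3974.4/1.479 = 2687.22.
So real sales changed by 2687.22/2805.60 − 1 = -0.0422, i.e. -4.22%.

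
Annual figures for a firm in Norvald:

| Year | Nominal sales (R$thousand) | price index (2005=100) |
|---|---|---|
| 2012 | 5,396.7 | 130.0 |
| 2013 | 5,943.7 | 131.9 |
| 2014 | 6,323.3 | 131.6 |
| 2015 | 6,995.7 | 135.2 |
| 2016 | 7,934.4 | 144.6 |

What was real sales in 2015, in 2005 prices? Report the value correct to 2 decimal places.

Real sales 2015 = 6995.7 / 1.352 = 5174.33.

R$5,174.33 thousand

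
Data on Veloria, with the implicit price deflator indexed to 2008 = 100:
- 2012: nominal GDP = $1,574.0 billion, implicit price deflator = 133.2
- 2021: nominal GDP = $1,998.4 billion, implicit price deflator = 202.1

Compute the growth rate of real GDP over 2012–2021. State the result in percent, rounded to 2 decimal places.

-16.32%

Deflate each year: 2012 → 1574.0/1.332 = 1181.68; 2021 → 1998.4/2.021 = 988.82.
So real GDP changed by 988.82/1181.68 − 1 = -0.1632, i.e. -16.32%.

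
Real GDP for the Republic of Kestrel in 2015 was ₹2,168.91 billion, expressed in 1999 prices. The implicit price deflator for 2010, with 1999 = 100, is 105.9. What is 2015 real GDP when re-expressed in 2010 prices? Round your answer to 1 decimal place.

₹2,296.9 billion

Real GDP in 2010 prices = Real GDP in 1999 prices × (P_2010/P_1999) = 2168.91 × 1.059 = 2296.88.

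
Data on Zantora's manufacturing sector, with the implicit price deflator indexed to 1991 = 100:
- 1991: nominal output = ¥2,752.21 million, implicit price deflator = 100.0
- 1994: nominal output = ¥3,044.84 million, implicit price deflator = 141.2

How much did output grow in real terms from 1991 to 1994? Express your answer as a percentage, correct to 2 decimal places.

-21.65%

Real output 1991 = 2752.21 / 1.000 = 2752.21.
Real output 1994 = 3044.84 / 1.412 = 2156.40.
Real growth = 2156.40 / 2752.21 − 1 = -0.2165.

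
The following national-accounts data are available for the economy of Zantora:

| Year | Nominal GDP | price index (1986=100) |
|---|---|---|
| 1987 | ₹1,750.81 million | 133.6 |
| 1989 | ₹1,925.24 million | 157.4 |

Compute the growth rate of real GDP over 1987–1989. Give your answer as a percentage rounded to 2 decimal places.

-6.66%

Deflate each year: 1987 → 1750.81/1.336 = 1310.49; 1989 → 1925.24/1.574 = 1223.15.
So real GDP changed by 1223.15/1310.49 − 1 = -0.0666, i.e. -6.66%.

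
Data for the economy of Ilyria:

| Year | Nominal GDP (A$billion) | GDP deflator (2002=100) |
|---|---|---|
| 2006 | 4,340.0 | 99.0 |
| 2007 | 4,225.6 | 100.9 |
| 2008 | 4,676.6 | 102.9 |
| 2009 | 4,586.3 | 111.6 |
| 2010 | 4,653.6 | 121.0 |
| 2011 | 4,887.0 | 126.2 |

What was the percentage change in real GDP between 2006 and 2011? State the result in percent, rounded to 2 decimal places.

-11.67%

Real GDP 2006 = 4340.0/0.990 = 4383.84.
Real GDP 2011 = 4887.0/1.262 = 3872.42.
Change = 3872.42/4383.84 − 1 = -0.1167.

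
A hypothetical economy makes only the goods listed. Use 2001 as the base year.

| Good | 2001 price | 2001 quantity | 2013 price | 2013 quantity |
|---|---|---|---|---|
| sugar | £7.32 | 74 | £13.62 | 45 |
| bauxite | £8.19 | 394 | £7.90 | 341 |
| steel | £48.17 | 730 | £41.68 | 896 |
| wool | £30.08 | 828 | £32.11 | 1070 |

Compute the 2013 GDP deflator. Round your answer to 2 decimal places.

95.59

Nominal GDP 2013 = 13.62·45 + 7.90·341 + 41.68·896 + 32.11·1070 = 75009.78.
Real GDP 2013 (at 2001 prices) = 7.32·45 + 8.19·341 + 48.17·896 + 30.08·1070 = 78468.11.
Deflator = Nominal/Real × 100 = 75009.78/78468.11 × 100 = 95.593.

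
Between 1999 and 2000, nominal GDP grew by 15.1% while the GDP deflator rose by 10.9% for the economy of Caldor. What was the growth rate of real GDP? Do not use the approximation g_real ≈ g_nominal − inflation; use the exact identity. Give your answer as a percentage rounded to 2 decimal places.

(1 + g_nom) = (1 + g_real)(1 + π), so g_real = 1.1510 / 1.1090 − 1 = 0.03787.

3.79%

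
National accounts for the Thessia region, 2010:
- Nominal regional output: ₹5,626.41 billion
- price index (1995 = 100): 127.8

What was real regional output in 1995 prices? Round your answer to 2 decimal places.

₹4,402.51 billion

Real regional output = Nominal / (price index/100) = 5626.41 / 1.278 = 4402.51.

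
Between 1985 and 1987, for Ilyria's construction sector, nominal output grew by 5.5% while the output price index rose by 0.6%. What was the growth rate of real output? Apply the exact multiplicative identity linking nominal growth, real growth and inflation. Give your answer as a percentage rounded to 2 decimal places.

(1 + g_nom) = (1 + g_real)(1 + π), so g_real = 1.0550 / 1.0060 − 1 = 0.04871.

4.87%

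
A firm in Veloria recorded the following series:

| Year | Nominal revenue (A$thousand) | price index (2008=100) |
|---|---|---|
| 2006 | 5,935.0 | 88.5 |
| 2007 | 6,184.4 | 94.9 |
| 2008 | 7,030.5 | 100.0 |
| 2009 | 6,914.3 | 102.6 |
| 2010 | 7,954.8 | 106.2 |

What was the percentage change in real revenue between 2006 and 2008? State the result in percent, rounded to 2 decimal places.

Real revenue 2006 = 5935.0/0.885 = 6706.21.
Real revenue 2008 = 7030.5/1.000 = 7030.50.
Change = 7030.50/6706.21 − 1 = 0.0484.

4.84%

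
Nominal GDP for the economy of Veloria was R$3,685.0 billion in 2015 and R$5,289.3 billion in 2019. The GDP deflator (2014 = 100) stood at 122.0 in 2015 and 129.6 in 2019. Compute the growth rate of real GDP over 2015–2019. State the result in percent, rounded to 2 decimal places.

Real GDP 2015 = 3685.0 / 1.220 = 3020.49.
Real GDP 2019 = 5289.3 / 1.296 = 4081.25.
Real growth = 4081.25 / 3020.49 − 1 = 0.3512.

35.12%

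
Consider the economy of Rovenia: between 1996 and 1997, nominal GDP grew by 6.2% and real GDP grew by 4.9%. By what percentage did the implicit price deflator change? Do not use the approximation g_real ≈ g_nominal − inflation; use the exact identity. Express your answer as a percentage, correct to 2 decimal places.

1.24%

(1 + g_nom) = (1 + g_real)(1 + π), so π = 1.0620 / 1.0490 − 1 = 0.01239.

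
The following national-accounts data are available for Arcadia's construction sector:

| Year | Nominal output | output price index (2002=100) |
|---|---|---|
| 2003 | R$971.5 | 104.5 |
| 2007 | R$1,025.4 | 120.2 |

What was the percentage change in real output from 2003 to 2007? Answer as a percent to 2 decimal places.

Deflate each year: 2003 → 971.5/1.045 = 929.67; 2007 → 1025.4/1.202 = 853.08.
So real output changed by 853.08/929.67 − 1 = -0.0824, i.e. -8.24%.

-8.24%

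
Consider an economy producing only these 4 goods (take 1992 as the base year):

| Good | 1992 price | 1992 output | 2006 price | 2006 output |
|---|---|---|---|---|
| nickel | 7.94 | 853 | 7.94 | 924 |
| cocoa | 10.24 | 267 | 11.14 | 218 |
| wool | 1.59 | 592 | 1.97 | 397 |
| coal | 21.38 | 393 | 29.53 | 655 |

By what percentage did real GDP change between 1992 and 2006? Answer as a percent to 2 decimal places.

28.40%

Real GDP 1992 = Nominal GDP 1992 = 7.94·853 + 10.24·267 + 1.59·592 + 21.38·393 = 18850.52.
Real GDP 2006 (at 1992 prices) = 7.94·924 + 10.24·218 + 1.59·397 + 21.38·655 = 24204.01.
Real growth = 24204.01/18850.52 − 1 = 0.2840.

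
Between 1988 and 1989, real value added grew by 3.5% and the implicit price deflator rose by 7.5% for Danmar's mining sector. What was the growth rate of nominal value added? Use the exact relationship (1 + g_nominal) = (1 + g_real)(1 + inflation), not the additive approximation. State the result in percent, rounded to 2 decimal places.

(1 + g_nom) = (1 + g_real)(1 + π) = 1.0350 × 1.0750 = 1.11263.

11.26%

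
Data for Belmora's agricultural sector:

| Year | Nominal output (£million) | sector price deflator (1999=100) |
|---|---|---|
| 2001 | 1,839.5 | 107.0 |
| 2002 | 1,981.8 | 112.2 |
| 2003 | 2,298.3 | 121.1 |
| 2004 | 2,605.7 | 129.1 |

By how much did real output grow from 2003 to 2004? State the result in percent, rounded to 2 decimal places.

Real output 2003 = 2298.3/1.211 = 1897.85.
Real output 2004 = 2605.7/1.291 = 2018.36.
Change = 2018.36/1897.85 − 1 = 0.0635.

6.35%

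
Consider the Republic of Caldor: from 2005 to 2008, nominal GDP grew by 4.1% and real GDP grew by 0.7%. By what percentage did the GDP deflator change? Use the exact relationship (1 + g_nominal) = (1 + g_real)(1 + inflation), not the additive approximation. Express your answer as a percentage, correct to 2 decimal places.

(1 + g_nom) = (1 + g_real)(1 + π), so π = 1.0410 / 1.0070 − 1 = 0.03376.

3.38%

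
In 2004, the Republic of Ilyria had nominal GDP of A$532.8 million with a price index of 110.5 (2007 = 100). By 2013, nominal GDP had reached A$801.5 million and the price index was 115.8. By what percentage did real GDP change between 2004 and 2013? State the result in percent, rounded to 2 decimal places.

43.55%

Deflate each year: 2004 → 532.8/1.105 = 482.17; 2013 → 801.5/1.158 = 692.14.
So real GDP changed by 692.14/482.17 − 1 = 0.4355, i.e. 43.55%.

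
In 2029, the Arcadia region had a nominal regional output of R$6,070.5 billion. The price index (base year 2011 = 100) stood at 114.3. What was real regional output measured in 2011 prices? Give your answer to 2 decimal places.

R$5,311.02 billion

Real regional output = Nominal / (price index/100) = 6070.5 / 1.143 = 5311.02.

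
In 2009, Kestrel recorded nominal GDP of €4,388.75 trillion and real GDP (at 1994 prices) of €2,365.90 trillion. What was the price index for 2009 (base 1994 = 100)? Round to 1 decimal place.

price index = (Nominal / Real) × 100 = 4388.75 / 2365.90 × 100 = 185.50.

185.5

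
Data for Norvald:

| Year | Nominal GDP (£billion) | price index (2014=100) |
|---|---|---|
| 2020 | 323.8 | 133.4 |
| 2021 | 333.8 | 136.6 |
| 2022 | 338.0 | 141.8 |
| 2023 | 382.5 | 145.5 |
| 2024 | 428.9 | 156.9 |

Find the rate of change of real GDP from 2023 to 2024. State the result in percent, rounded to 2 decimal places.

Real GDP 2023 = 382.5/1.455 = 262.89.
Real GDP 2024 = 428.9/1.569 = 273.36.
Change = 273.36/262.89 − 1 = 0.0398.

3.98%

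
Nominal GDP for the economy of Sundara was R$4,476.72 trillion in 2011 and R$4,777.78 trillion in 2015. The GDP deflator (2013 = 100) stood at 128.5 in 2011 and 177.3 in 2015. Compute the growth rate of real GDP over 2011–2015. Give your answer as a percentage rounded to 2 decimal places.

Real GDP 2011 = 4476.72 / 1.285 = 3483.83.
Real GDP 2015 = 4777.78 / 1.773 = 2694.74.
Real growth = 2694.74 / 3483.83 − 1 = -0.2265.

-22.65%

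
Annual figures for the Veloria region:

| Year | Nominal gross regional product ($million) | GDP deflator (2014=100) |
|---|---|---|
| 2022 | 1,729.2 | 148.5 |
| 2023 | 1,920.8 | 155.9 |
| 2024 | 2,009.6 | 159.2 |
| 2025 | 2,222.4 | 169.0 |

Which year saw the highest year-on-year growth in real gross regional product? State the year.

2023

2023: real = 1920.8/1.559 = 1232.07; growth vs 2022 (1164.44) = 5.81%.
2024: real = 2009.6/1.592 = 1262.31; growth vs 2023 (1232.07) = 2.45%.
2025: real = 2222.4/1.690 = 1315.03; growth vs 2024 (1262.31) = 4.18%.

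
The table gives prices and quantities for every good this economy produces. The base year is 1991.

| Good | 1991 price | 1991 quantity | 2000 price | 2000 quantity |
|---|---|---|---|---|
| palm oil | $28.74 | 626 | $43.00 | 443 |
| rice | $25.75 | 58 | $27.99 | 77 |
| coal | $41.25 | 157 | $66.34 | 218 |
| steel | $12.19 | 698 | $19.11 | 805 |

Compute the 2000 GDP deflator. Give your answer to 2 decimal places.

Nominal GDP 2000 = 43.00·443 + 27.99·77 + 66.34·218 + 19.11·805 = 51049.90.
Real GDP 2000 (at 1991 prices) = 28.74·443 + 25.75·77 + 41.25·218 + 12.19·805 = 33520.02.
Deflator = Nominal/Real × 100 = 51049.90/33520.02 × 100 = 152.297.

152.30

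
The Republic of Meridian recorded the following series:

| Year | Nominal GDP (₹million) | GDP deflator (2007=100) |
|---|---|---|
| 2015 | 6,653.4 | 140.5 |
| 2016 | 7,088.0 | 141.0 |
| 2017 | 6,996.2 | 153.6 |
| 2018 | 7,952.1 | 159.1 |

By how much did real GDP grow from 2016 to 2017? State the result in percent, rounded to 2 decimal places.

-9.39%

Real GDP 2016 = 7088.0/1.410 = 5026.95.
Real GDP 2017 = 6996.2/1.536 = 4554.82.
Change = 4554.82/5026.95 − 1 = -0.0939.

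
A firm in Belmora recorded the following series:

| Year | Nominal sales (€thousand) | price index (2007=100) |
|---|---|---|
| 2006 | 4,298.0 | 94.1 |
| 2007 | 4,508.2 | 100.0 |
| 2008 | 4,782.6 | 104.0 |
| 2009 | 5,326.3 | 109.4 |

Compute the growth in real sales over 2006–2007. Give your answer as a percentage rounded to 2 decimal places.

-1.30%

Real sales 2006 = 4298.0/0.941 = 4567.48.
Real sales 2007 = 4508.2/1.000 = 4508.20.
Change = 4508.20/4567.48 − 1 = -0.0130.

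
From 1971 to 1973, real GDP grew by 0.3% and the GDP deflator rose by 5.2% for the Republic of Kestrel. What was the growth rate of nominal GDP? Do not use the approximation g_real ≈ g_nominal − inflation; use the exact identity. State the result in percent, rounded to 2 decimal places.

5.52%

(1 + g_nom) = (1 + g_real)(1 + π) = 1.0030 × 1.0520 = 1.05516.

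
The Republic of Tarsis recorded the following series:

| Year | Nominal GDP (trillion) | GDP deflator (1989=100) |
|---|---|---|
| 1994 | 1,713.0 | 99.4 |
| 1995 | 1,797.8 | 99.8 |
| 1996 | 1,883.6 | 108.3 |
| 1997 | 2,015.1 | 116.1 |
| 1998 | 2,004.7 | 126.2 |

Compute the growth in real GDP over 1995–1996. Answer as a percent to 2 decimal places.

Real GDP 1995 = 1797.8/0.998 = 1801.40.
Real GDP 1996 = 1883.6/1.083 = 1739.24.
Change = 1739.24/1801.40 − 1 = -0.0345.

-3.45%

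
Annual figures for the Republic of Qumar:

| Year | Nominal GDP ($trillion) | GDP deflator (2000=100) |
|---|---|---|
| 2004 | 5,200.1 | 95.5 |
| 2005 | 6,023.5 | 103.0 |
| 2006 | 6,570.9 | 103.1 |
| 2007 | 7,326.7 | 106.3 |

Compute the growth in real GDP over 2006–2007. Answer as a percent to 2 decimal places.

Real GDP 2006 = 6570.9/1.031 = 6373.33.
Real GDP 2007 = 7326.7/1.063 = 6892.47.
Change = 6892.47/6373.33 − 1 = 0.0815.

8.15%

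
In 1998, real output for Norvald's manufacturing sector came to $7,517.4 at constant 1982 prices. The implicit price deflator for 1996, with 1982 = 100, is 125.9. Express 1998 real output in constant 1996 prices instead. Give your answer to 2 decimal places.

$9,464.41

Real output in 1996 prices = Real output in 1982 prices × (P_1996/P_1982) = 7517.4 × 1.259 = 9464.41.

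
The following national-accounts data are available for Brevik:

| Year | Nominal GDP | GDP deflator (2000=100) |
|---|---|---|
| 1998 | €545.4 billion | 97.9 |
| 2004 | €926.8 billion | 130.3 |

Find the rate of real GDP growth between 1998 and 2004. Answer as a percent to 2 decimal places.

27.68%

Real GDP 1998 = 545.4 / 0.979 = 557.10.
Real GDP 2004 = 926.8 / 1.303 = 711.28.
Real growth = 711.28 / 557.10 − 1 = 0.2768.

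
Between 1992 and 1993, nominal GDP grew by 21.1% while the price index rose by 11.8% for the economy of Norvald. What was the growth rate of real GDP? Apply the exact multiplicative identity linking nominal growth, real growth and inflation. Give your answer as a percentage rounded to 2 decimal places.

(1 + g_nom) = (1 + g_real)(1 + π), so g_real = 1.2110 / 1.1180 − 1 = 0.08318.

8.32%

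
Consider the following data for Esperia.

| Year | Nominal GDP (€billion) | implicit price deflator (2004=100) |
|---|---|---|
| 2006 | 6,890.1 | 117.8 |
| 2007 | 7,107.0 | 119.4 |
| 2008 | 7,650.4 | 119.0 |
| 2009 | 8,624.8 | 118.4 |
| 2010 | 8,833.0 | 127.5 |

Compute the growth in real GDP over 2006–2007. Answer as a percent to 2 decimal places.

1.77%

Real GDP 2006 = 6890.1/1.178 = 5848.98.
Real GDP 2007 = 7107.0/1.194 = 5952.26.
Change = 5952.26/5848.98 − 1 = 0.0177.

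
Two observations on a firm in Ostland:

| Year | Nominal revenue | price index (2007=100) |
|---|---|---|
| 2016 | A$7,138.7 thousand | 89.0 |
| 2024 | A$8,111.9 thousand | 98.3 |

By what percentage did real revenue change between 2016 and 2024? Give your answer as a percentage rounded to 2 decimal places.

2.88%

Deflate each year: 2016 → 7138.7/0.890 = 8021.01; 2024 → 8111.9/0.983 = 8252.19.
So real revenue changed by 8252.19/8021.01 − 1 = 0.0288, i.e. 2.88%.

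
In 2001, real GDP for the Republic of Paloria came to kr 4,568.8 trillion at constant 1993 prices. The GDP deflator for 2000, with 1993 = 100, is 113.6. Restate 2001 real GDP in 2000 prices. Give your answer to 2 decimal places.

Real GDP in 2000 prices = Real GDP in 1993 prices × (P_2000/P_1993) = 4568.8 × 1.136 = 5190.16.

kr 5,190.16 trillion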